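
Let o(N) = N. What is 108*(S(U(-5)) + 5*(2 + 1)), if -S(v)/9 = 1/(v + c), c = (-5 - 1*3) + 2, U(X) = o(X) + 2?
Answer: 1728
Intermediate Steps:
U(X) = 2 + X (U(X) = X + 2 = 2 + X)
c = -6 (c = (-5 - 3) + 2 = -8 + 2 = -6)
S(v) = -9/(-6 + v) (S(v) = -9/(v - 6) = -9/(-6 + v))
108*(S(U(-5)) + 5*(2 + 1)) = 108*(-9/(-6 + (2 - 5)) + 5*(2 + 1)) = 108*(-9/(-6 - 3) + 5*3) = 108*(-9/(-9) + 15) = 108*(-9*(-1/9) + 15) = 108*(1 + 15) = 108*16 = 1728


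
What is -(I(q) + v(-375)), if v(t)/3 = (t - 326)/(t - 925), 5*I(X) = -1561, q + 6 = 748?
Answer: 403757/1300 ≈ 310.58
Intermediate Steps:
q = 742 (q = -6 + 748 = 742)
I(X) = -1561/5 (I(X) = (⅕)*(-1561) = -1561/5)
v(t) = 3*(-326 + t)/(-925 + t) (v(t) = 3*((t - 326)/(t - 925)) = 3*((-326 + t)/(-925 + t)) = 3*(-326 + t)/(-925 + t))
-(I(q) + v(-375)) = -(-1561/5 + 3*(-326 - 375)/(-925 - 375)) = -(-1561/5 + 3*(-701)/(-1300)) = -(-1561/5 + 3*(-1/1300)*(-701)) = -(-1561/5 + 2103/1300) = -1*(-403757/1300) = 403757/1300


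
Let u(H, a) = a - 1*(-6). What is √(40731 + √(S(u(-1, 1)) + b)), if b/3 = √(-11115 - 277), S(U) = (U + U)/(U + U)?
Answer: √(40731 + √(1 + 24*I*√178)) ≈ 201.85 + 0.0313*I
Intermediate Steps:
u(H, a) = 6 + a (u(H, a) = a + 6 = 6 + a)
S(U) = 1 (S(U) = (2*U)/((2*U)) = (2*U)*(1/(2*U)) = 1)
b = 24*I*√178 (b = 3*√(-11115 - 277) = 3*√(-11392) = 3*(8*I*√178) = 24*I*√178 ≈ 320.2*I)
√(40731 + √(S(u(-1, 1)) + b)) = √(40731 + √(1 + 24*I*√178))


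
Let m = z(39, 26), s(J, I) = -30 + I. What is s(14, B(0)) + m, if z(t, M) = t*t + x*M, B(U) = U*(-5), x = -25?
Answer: 841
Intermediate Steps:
B(U) = -5*U
z(t, M) = t**2 - 25*M (z(t, M) = t*t - 25*M = t**2 - 25*M)
m = 871 (m = 39**2 - 25*26 = 1521 - 650 = 871)
s(14, B(0)) + m = (-30 - 5*0) + 871 = (-30 + 0) + 871 = -30 + 871 = 841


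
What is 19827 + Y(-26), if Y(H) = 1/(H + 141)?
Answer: 2280106/115 ≈ 19827.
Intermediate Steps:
Y(H) = 1/(141 + H)
19827 + Y(-26) = 19827 + 1/(141 - 26) = 19827 + 1/115 = 2280106/115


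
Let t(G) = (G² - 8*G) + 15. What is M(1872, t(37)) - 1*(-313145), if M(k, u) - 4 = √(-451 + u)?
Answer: 313149 + 7*√13 ≈ 3.1317e+5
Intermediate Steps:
t(G) = 15 + G² - 8*G
M(k, u) = 4 + √(-451 + u)
M(1872, t(37)) - 1*(-313145) = (4 + √(-451 + (15 + 37² - 8*37))) - 1*(-313145) = (4 + √(-451 + (15 + 1369 - 296))) + 313145 = (4 + √(-451 + 1088)) + 313145 = (4 + √637) + 313145 = (4 + 7*√13) + 313145 = 313149 + 7*√13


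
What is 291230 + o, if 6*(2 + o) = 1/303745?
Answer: 530754293161/1822470 ≈ 2.9123e+5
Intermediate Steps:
o = -3644939/1822470 (o = -2 + (⅙)/303745 = -2 + (⅙)*(1/303745) = -2 + 1/1822470 = -3644939/1822470 ≈ -2.0000)
291230 + o = 291230 - 3644939/1822470 = 530754293161/1822470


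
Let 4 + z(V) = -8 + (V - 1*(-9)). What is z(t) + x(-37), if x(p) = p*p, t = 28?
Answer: 1394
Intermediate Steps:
x(p) = p²
z(V) = -3 + V (z(V) = -4 + (-8 + (V - 1*(-9))) = -4 + (-8 + (V + 9)) = -4 + (-8 + (9 + V)) = -4 + (1 + V) = -3 + V)
z(t) + x(-37) = (-3 + 28) + (-37)² = 25 + 1369 = 1394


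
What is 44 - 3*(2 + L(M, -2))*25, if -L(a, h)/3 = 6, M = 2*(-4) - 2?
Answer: 1244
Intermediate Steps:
M = -10 (M = -8 - 2 = -10)
L(a, h) = -18 (L(a, h) = -3*6 = -18)
44 - 3*(2 + L(M, -2))*25 = 44 - 3*(2 - 18)*25 = 44 - 3*(-16)*25 = 44 + 48*25 = 44 + 1200 = 1244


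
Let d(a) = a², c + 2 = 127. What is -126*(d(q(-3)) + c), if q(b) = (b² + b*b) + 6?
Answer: -88326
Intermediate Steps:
c = 125 (c = -2 + 127 = 125)
q(b) = 6 + 2*b² (q(b) = (b² + b²) + 6 = 2*b² + 6 = 6 + 2*b²)
-126*(d(q(-3)) + c) = -126*((6 + 2*(-3)²)² + 125) = -126*((6 + 2*9)² + 125) = -126*((6 + 18)² + 125) = -126*(24² + 125) = -126*(576 + 125) = -126*701 = -88326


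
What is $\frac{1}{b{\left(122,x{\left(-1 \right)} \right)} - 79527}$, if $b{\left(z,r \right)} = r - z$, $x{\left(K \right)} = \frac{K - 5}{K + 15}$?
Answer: $- \frac{7}{557546} \approx -1.2555 \cdot 10^{-5}$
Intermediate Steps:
$x{\left(K \right)} = \frac{-5 + K}{15 + K}$
$\frac{1}{b{\left(122,x{\left(-1 \right)} \right)} - 79527} = \frac{1}{\left(\frac{-5 - 1}{15 - 1} - 122\right) - 79527} = \frac{1}{\left(\frac{1}{14} \left(-6\right) - 122\right) - 79527} = \frac{1}{\left(- \frac{3}{7} - 122\right) - 79527} = \frac{1}{- \frac{857}{7} - 79527} = \frac{1}{- \frac{557546}{7}} = - \frac{7}{557546}$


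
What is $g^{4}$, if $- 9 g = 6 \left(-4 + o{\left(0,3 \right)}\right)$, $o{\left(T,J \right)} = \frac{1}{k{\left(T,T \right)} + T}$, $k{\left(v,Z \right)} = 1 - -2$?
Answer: $\frac{234256}{6561} \approx 35.704$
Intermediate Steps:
$k{\left(v,Z \right)} = 3$ ($k{\left(v,Z \right)} = 1 + 2 = 3$)
$o{\left(T,J \right)} = \frac{1}{3 + T}$
$g = \frac{22}{9}$ ($g = - \frac{6 \left(-4 + \frac{1}{3 + 0}\right)}{9} = - \frac{6 \left(-4 + \frac{1}{3}\right)}{9} = - \frac{6 \left(- \frac{11}{3}\right)}{9} = \left(- \frac{1}{9}\right) \left(-22\right) = \frac{22}{9} \approx 2.4444$)
$g^{4} = \left(\frac{22}{9}\right)^{4} = \frac{234256}{6561}$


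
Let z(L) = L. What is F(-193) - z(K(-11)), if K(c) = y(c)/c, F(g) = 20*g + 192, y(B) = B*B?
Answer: -3657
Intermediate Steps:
y(B) = B²
F(g) = 192 + 20*g
K(c) = c (K(c) = c²/c = c)
F(-193) - z(K(-11)) = (192 + 20*(-193)) - 1*(-11) = (192 - 3860) + 11 = -3668 + 11 = -3657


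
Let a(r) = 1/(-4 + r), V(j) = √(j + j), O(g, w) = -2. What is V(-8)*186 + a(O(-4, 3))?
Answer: -⅙ + 744*I ≈ -0.16667 + 744.0*I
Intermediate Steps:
V(j) = √2*√j (V(j) = √(2*j) = √2*√j)
V(-8)*186 + a(O(-4, 3)) = (√2*√(-8))*186 + 1/(-4 - 2) = (√2*(2*I*√2))*186 + 1/(-6) = (4*I)*186 - ⅙ = 744*I - ⅙ = -⅙ + 744*I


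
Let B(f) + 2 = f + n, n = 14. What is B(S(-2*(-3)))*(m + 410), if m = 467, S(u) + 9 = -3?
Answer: 0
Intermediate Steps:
S(u) = -12 (S(u) = -9 - 3 = -12)
B(f) = 12 + f (B(f) = -2 + (f + 14) = -2 + (14 + f) = 12 + f)
B(S(-2*(-3)))*(m + 410) = (12 - 12)*(467 + 410) = 0*877 = 0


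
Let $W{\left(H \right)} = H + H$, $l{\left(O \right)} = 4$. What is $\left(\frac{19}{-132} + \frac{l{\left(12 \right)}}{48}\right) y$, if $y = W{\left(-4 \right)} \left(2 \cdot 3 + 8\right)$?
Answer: $\frac{224}{33} \approx 6.7879$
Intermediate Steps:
$W{\left(H \right)} = 2 H$
$y = -112$ ($y = 2 \left(-4\right) \left(2 \cdot 3 + 8\right) = - 8 \left(6 + 8\right) = \left(-8\right) 14 = -112$)
$\left(\frac{19}{-132} + \frac{l{\left(12 \right)}}{48}\right) y = \left(\frac{19}{-132} + \frac{4}{48}\right) \left(-112\right) = \left(19 \left(- \frac{1}{132}\right) + 4 \cdot \frac{1}{48}\right) \left(-112\right) = \left(- \frac{19}{132} + \frac{1}{12}\right) \left(-112\right) = \left(- \frac{2}{33}\right) \left(-112\right) = \frac{224}{33}$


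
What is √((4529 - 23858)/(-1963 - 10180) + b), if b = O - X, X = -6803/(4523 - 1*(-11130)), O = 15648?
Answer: √565408372078160381782/190074379 ≈ 125.10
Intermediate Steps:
X = -6803/15653 (X = -6803/(4523 + 11130) = -6803/15653 ≈ -0.43461)
b = 244944947/15653 (b = 15648 - 1*(-6803/15653) = 15648 + 6803/15653 = 244944947/15653 ≈ 15648.)
√((4529 - 23858)/(-1963 - 10180) + b) = √((4529 - 23858)/(-1963 - 10180) + 244944947/15653) = √(-19329/(-12143) + 244944947/15653) = √(-19329*(-1/12143) + 244944947/15653) = √(19329/12143 + 244944947/15653) = √(2974669048258/190074379) = √565408372078160381782/190074379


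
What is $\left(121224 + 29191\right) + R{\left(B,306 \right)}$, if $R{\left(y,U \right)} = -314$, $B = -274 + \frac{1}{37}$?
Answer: $150101$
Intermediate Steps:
$B = - \frac{10137}{37}$ ($B = -274 + \frac{1}{37} = - \frac{10137}{37} \approx -273.97$)
$\left(121224 + 29191\right) + R{\left(B,306 \right)} = \left(121224 + 29191\right) - 314 = 150415 - 314 = 150101$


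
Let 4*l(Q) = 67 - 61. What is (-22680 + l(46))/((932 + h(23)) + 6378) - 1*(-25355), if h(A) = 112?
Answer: 125441421/4948 ≈ 25352.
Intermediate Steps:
l(Q) = 3/2 (l(Q) = (67 - 61)/4 = (1/4)*6 = 3/2)
(-22680 + l(46))/((932 + h(23)) + 6378) - 1*(-25355) = (-22680 + 3/2)/((932 + 112) + 6378) - 1*(-25355) = -45357/(2*(1044 + 6378)) + 25355 = -45357/2/7422 + 25355 = -45357/2*1/7422 + 25355 = -15119/4948 + 25355 = 125441421/4948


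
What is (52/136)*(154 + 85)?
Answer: 3107/34 ≈ 91.382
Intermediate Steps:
(52/136)*(154 + 85) = (52*(1/136))*239 = (13/34)*239 = 3107/34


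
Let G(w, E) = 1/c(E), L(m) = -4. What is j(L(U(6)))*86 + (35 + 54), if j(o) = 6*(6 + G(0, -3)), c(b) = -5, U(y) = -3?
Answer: 15409/5 ≈ 3081.8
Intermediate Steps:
G(w, E) = -⅕ (G(w, E) = 1/(-5) = -⅕)
j(o) = 174/5 (j(o) = 6*(6 - ⅕) = 6*(29/5) = 174/5)
j(L(U(6)))*86 + (35 + 54) = (174/5)*86 + (35 + 54) = 14964/5 + 89 = 15409/5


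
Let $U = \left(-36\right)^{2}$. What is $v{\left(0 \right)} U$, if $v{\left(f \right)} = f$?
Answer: $0$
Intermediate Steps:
$U = 1296$
$v{\left(0 \right)} U = 0 \cdot 1296 = 0$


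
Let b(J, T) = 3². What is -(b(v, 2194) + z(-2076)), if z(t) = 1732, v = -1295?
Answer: -1741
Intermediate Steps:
b(J, T) = 9
-(b(v, 2194) + z(-2076)) = -(9 + 1732) = -1*1741 = -1741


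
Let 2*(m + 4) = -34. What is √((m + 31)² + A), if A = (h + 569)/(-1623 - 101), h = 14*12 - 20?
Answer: √73995373/862 ≈ 9.9792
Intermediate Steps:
m = -21 (m = -4 + (½)*(-34) = -4 - 17 = -21)
h = 148 (h = 168 - 20 = 148)
A = -717/1724 (A = (148 + 569)/(-1623 - 101) = 717/(-1724) = 717*(-1/1724) = -717/1724 ≈ -0.41589)
√((m + 31)² + A) = √((-21 + 31)² - 717/1724) = √(10² - 717/1724) = √(100 - 717/1724) = √(171683/1724) = √73995373/862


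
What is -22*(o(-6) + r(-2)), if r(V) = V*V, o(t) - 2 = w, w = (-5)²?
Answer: -682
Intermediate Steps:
w = 25
o(t) = 27 (o(t) = 2 + 25 = 27)
r(V) = V²
-22*(o(-6) + r(-2)) = -22*(27 + (-2)²) = -22*(27 + 4) = -22*31 = -682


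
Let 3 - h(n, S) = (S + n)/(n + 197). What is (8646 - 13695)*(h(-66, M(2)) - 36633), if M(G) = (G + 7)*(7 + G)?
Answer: 24227853705/131 ≈ 1.8495e+8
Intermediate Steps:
M(G) = (7 + G)² (M(G) = (7 + G)*(7 + G) = (7 + G)²)
h(n, S) = 3 - (S + n)/(197 + n) (h(n, S) = 3 - (S + n)/(n + 197) = 3 - (S + n)/(197 + n))
(8646 - 13695)*(h(-66, M(2)) - 36633) = (8646 - 13695)*((591 - (7 + 2)² + 2*(-66))/(197 - 66) - 36633) = -5049*((591 - 1*9² - 132)/131 - 36633) = -5049*((591 - 1*81 - 132)/131 - 36633) = -5049*((591 - 81 - 132)/131 - 36633) = -5049*((1/131)*378 - 36633) = -5049*(378/131 - 36633) = -5049*(-4798545/131) = 24227853705/131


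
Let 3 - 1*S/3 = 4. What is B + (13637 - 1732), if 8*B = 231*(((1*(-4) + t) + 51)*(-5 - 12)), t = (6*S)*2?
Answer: 52043/8 ≈ 6505.4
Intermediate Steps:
S = -3 (S = 9 - 3*4 = 9 - 12 = -3)
t = -36 (t = (6*(-3))*2 = -18*2 = -36)
B = -43197/8 (B = (231*(((1*(-4) - 36) + 51)*(-5 - 12)))/8 = (231*(((-4 - 36) + 51)*(-17)))/8 = (231*((-40 + 51)*(-17)))/8 = (231*(11*(-17)))/8 = (231*(-187))/8 = (⅛)*(-43197) = -43197/8 ≈ -5399.6)
B + (13637 - 1732) = -43197/8 + (13637 - 1732) = -43197/8 + 11905 = 52043/8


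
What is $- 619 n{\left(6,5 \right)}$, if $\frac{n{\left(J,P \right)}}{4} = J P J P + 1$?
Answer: $-2230876$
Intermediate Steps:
$n{\left(J,P \right)} = 4 + 4 J^{2} P^{2}$ ($n{\left(J,P \right)} = 4 \left(J P J P + 1\right) = 4 \left(P J^{2} P + 1\right) = 4 \left(J^{2} P^{2} + 1\right) = 4 \left(1 + J^{2} P^{2}\right) = 4 + 4 J^{2} P^{2}$)
$- 619 n{\left(6,5 \right)} = - 619 \left(4 + 4 \cdot 6^{2} \cdot 5^{2}\right) = - 619 \left(4 + 4 \cdot 36 \cdot 25\right) = - 619 \left(4 + 3600\right) = \left(-619\right) 3604 = -2230876$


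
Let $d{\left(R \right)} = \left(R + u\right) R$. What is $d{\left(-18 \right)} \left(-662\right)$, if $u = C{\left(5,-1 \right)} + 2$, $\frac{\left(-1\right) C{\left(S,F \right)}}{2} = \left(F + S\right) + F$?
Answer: $-262152$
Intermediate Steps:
$C{\left(S,F \right)} = - 4 F - 2 S$ ($C{\left(S,F \right)} = - 2 \left(\left(F + S\right) + F\right) = - 2 \left(S + 2 F\right) = - 4 F - 2 S$)
$u = -4$ ($u = \left(\left(-4\right) \left(-1\right) - 10\right) + 2 = \left(4 - 10\right) + 2 = -6 + 2 = -4$)
$d{\left(R \right)} = R \left(-4 + R\right)$ ($d{\left(R \right)} = \left(R - 4\right) R = \left(-4 + R\right) R = R \left(-4 + R\right)$)
$d{\left(-18 \right)} \left(-662\right) = - 18 \left(-4 - 18\right) \left(-662\right) = \left(-18\right) \left(-22\right) \left(-662\right) = 396 \left(-662\right) = -262152$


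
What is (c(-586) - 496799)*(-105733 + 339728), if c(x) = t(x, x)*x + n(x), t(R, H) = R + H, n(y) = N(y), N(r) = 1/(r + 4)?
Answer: 25874213570375/582 ≈ 4.4457e+10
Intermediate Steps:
N(r) = 1/(4 + r)
n(y) = 1/(4 + y)
t(R, H) = H + R
c(x) = 1/(4 + x) + 2*x² (c(x) = (x + x)*x + 1/(4 + x) = (2*x)*x + 1/(4 + x) = 2*x² + 1/(4 + x) = 1/(4 + x) + 2*x²)
(c(-586) - 496799)*(-105733 + 339728) = ((1 + 2*(-586)²*(4 - 586))/(4 - 586) - 496799)*(-105733 + 339728) = ((1 + 2*343396*(-582))/(-582) - 496799)*233995 = (-(1 - 399712944)/582 - 496799)*233995 = (-1/582*(-399712943) - 496799)*233995 = (399712943/582 - 496799)*233995 = (110575925/582)*233995 = 25874213570375/582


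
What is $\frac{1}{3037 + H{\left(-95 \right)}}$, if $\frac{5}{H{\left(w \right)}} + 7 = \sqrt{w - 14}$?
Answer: $\frac{479811}{1457079737} + \frac{5 i \sqrt{109}}{1457079737} \approx 0.0003293 + 3.5826 \cdot 10^{-8} i$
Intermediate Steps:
$H{\left(w \right)} = \frac{5}{-7 + \sqrt{-14 + w}}$ ($H{\left(w \right)} = \frac{5}{-7 + \sqrt{w - 14}} = \frac{5}{-7 + \sqrt{-14 + w}}$)
$\frac{1}{3037 + H{\left(-95 \right)}} = \frac{1}{3037 + \frac{5}{-7 + \sqrt{-14 - 95}}} = \frac{1}{3037 + \frac{5}{-7 + \sqrt{-109}}} = \frac{1}{3037 + \frac{5}{-7 + i \sqrt{109}}}$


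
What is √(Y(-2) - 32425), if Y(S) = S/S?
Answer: 2*I*√8106 ≈ 180.07*I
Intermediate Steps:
Y(S) = 1
√(Y(-2) - 32425) = √(1 - 32425) = √(-32424) = 2*I*√8106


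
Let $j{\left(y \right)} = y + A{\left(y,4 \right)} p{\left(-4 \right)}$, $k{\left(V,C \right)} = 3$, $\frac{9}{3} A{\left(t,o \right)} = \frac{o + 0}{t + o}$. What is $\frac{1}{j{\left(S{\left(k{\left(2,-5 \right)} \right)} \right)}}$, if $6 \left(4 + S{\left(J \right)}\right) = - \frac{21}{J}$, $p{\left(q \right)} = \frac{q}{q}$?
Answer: $- \frac{42}{265} \approx -0.15849$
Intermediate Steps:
$A{\left(t,o \right)} = \frac{o}{3 \left(o + t\right)}$ ($A{\left(t,o \right)} = \frac{\left(o + 0\right) \frac{1}{t + o}}{3} = \frac{o \frac{1}{o + t}}{3} = \frac{o}{3 \left(o + t\right)}$)
$p{\left(q \right)} = 1$
$S{\left(J \right)} = -4 - \frac{7}{2 J}$ ($S{\left(J \right)} = -4 + \frac{\left(-21\right) \frac{1}{J}}{6} = -4 - \frac{7}{2 J}$)
$j{\left(y \right)} = y + \frac{4}{3 \left(4 + y\right)}$ ($j{\left(y \right)} = y + \frac{1}{3} \cdot 4 \frac{1}{4 + y} 1 = y + \frac{4}{3 \left(4 + y\right)} 1 = y + \frac{4}{3 \left(4 + y\right)}$)
$\frac{1}{j{\left(S{\left(k{\left(2,-5 \right)} \right)} \right)}} = \frac{1}{\frac{1}{4 - \left(4 + \frac{7}{2 \cdot 3}\right)} \left(\frac{4}{3} + \left(-4 - \frac{7}{2 \cdot 3}\right) \left(4 - \left(4 + \frac{7}{2 \cdot 3}\right)\right)\right)} = \frac{1}{\frac{1}{4 - \frac{31}{6}} \left(\frac{4}{3} + \left(-4 - \frac{7}{6}\right) \left(4 - \frac{31}{6}\right)\right)} = \frac{1}{\frac{1}{4 - \frac{31}{6}} \left(\frac{4}{3} - \frac{31 \left(4 - \frac{31}{6}\right)}{6}\right)} = \frac{1}{\frac{1}{- \frac{7}{6}} \left(\frac{4}{3} - - \frac{217}{36}\right)} = \frac{1}{\left(- \frac{6}{7}\right) \left(\frac{4}{3} + \frac{217}{36}\right)} = \frac{1}{\left(- \frac{6}{7}\right) \frac{265}{36}} = \frac{1}{- \frac{265}{42}} = - \frac{42}{265}$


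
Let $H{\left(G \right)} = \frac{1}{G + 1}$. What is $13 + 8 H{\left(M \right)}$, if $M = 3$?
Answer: $15$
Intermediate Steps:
$H{\left(G \right)} = \frac{1}{1 + G}$
$13 + 8 H{\left(M \right)} = 13 + \frac{8}{1 + 3} = 13 + \frac{8}{4} = 13 + 8 \cdot \frac{1}{4} = 13 + 2 = 15$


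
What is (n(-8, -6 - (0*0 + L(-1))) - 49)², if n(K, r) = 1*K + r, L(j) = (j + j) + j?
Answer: 3600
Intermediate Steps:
L(j) = 3*j (L(j) = 2*j + j = 3*j)
n(K, r) = K + r
(n(-8, -6 - (0*0 + L(-1))) - 49)² = ((-8 + (-6 - (0*0 + 3*(-1)))) - 49)² = ((-8 + (-6 - (0 - 3))) - 49)² = ((-8 + (-6 - 1*(-3))) - 49)² = ((-8 + (-6 + 3)) - 49)² = ((-8 - 3) - 49)² = (-11 - 49)² = (-60)² = 3600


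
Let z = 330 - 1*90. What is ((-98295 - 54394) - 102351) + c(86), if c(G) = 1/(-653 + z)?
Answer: -105331521/413 ≈ -2.5504e+5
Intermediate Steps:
z = 240 (z = 330 - 90 = 240)
c(G) = -1/413 (c(G) = 1/(-653 + 240) = 1/(-413) = -1/413)
((-98295 - 54394) - 102351) + c(86) = ((-98295 - 54394) - 102351) - 1/413 = (-152689 - 102351) - 1/413 = -255040 - 1/413 = -105331521/413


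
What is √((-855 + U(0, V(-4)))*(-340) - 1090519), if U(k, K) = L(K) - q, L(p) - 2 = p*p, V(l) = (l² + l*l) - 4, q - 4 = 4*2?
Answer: I*√1062979 ≈ 1031.0*I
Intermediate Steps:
q = 12 (q = 4 + 4*2 = 4 + 8 = 12)
V(l) = -4 + 2*l² (V(l) = (l² + l²) - 4 = 2*l² - 4 = -4 + 2*l²)
L(p) = 2 + p² (L(p) = 2 + p*p = 2 + p²)
U(k, K) = -10 + K² (U(k, K) = (2 + K²) - 1*12 = (2 + K²) - 12 = -10 + K²)
√((-855 + U(0, V(-4)))*(-340) - 1090519) = √((-855 + (-10 + (-4 + 2*(-4)²)²))*(-340) - 1090519) = √((-855 + (-10 + (-4 + 2*16)²))*(-340) - 1090519) = √((-855 + (-10 + (-4 + 32)²))*(-340) - 1090519) = √((-855 + (-10 + 28²))*(-340) - 1090519) = √((-855 + (-10 + 784))*(-340) - 1090519) = √((-855 + 774)*(-340) - 1090519) = √(-81*(-340) - 1090519) = √(27540 - 1090519) = √(-1062979) = I*√1062979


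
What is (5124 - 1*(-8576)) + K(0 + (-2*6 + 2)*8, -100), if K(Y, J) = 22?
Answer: 13722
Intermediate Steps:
(5124 - 1*(-8576)) + K(0 + (-2*6 + 2)*8, -100) = (5124 - 1*(-8576)) + 22 = (5124 + 8576) + 22 = 13700 + 22 = 13722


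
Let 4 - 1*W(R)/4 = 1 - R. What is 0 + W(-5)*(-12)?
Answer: 96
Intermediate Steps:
W(R) = 12 + 4*R (W(R) = 16 - 4*(1 - R) = 16 + (-4 + 4*R) = 12 + 4*R)
0 + W(-5)*(-12) = 0 + (12 + 4*(-5))*(-12) = 0 + (12 - 20)*(-12) = 0 - 8*(-12) = 0 + 96 = 96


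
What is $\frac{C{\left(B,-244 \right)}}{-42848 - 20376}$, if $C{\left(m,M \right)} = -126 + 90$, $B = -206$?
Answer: $\frac{9}{15806} \approx 0.0005694$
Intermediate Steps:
$C{\left(m,M \right)} = -36$
$\frac{C{\left(B,-244 \right)}}{-42848 - 20376} = - \frac{36}{-42848 - 20376} = - \frac{36}{-63224} = \left(-36\right) \left(- \frac{1}{63224}\right) = \frac{9}{15806}$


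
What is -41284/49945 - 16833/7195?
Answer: -227552513/71870855 ≈ -3.1661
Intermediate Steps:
-41284/49945 - 16833/7195 = -227552513/71870855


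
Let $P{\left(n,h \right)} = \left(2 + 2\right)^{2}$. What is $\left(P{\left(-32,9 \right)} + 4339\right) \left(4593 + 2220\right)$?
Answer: $29670615$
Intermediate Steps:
$P{\left(n,h \right)} = 16$ ($P{\left(n,h \right)} = 4^{2} = 16$)
$\left(P{\left(-32,9 \right)} + 4339\right) \left(4593 + 2220\right) = \left(16 + 4339\right) \left(4593 + 2220\right) = 4355 \cdot 6813 = 29670615$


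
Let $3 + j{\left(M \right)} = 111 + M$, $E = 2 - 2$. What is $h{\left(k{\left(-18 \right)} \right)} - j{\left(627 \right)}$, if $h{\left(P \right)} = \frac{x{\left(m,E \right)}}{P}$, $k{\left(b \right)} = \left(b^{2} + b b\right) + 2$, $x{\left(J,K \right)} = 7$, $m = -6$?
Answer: $- \frac{477743}{650} \approx -734.99$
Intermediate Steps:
$E = 0$
$j{\left(M \right)} = 108 + M$ ($j{\left(M \right)} = -3 + \left(111 + M\right) = 108 + M$)
$k{\left(b \right)} = 2 + 2 b^{2}$ ($k{\left(b \right)} = \left(b^{2} + b^{2}\right) + 2 = 2 b^{2} + 2 = 2 + 2 b^{2}$)
$h{\left(P \right)} = \frac{7}{P}$
$h{\left(k{\left(-18 \right)} \right)} - j{\left(627 \right)} = \frac{7}{2 + 2 \left(-18\right)^{2}} - \left(108 + 627\right) = \frac{7}{2 + 2 \cdot 324} - 735 = \frac{7}{2 + 648} - 735 = \frac{7}{650} - 735 = - \frac{477743}{650}$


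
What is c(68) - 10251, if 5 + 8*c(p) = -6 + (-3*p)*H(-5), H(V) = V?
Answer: -80999/8 ≈ -10125.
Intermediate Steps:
c(p) = -11/8 + 15*p/8 (c(p) = -5/8 + (-6 - 3*p*(-5))/8 = -5/8 + (-6 + 15*p)/8 = -5/8 + (-3/4 + 15*p/8) = -11/8 + 15*p/8)
c(68) - 10251 = (-11/8 + (15/8)*68) - 10251 = (-11/8 + 255/2) - 10251 = 1009/8 - 10251 = -80999/8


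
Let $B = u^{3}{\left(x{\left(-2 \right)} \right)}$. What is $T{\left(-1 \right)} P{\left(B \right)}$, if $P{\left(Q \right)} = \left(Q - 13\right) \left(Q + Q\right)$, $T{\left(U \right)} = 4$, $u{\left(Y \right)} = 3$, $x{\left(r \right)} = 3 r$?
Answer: $3024$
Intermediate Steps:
$B = 27$ ($B = 3^{3} = 27$)
$P{\left(Q \right)} = 2 Q \left(-13 + Q\right)$ ($P{\left(Q \right)} = \left(-13 + Q\right) 2 Q = 2 Q \left(-13 + Q\right)$)
$T{\left(-1 \right)} P{\left(B \right)} = 4 \cdot 2 \cdot 27 \left(-13 + 27\right) = 4 \cdot 2 \cdot 27 \cdot 14 = 4 \cdot 756 = 3024$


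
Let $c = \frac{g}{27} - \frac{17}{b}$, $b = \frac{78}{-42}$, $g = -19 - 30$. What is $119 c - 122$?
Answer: $\frac{263722}{351} \approx 751.34$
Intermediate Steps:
$g = -49$
$b = - \frac{13}{7}$ ($b = 78 \left(- \frac{1}{42}\right) = - \frac{13}{7} \approx -1.8571$)
$c = \frac{2576}{351}$ ($c = - \frac{49}{27} - \frac{17}{- \frac{13}{7}} = \left(-49\right) \frac{1}{27} - - \frac{119}{13} = - \frac{49}{27} + \frac{119}{13} = \frac{2576}{351} \approx 7.339$)
$119 c - 122 = 119 \cdot \frac{2576}{351} - 122 = \frac{306544}{351} - 122 = \frac{263722}{351}$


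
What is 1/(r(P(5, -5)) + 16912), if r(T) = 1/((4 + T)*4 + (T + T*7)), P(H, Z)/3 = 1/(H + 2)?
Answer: 148/2502983 ≈ 5.9129e-5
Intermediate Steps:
P(H, Z) = 3/(2 + H) (P(H, Z) = 3/(H + 2) = 3/(2 + H))
r(T) = 1/(16 + 12*T) (r(T) = 1/((16 + 4*T) + (T + 7*T)) = 1/((16 + 4*T) + 8*T) = 1/(16 + 12*T))
1/(r(P(5, -5)) + 16912) = 1/(1/(4*(4 + 3*(3/(2 + 5)))) + 16912) = 1/(1/(4*(4 + 3*(3/7))) + 16912) = 1/(1/(4*(4 + 9/7)) + 16912) = 1/(1/(4*(37/7)) + 16912) = 1/((¼)*(7/37) + 16912) = 1/(7/148 + 16912) = 1/(2502983/148) = 148/2502983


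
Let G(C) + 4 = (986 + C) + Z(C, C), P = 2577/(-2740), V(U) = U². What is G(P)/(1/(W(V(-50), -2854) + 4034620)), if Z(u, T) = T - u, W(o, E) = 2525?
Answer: 2170452317187/548 ≈ 3.9607e+9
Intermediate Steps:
P = -2577/2740 (P = 2577*(-1/2740) = -2577/2740 ≈ -0.94051)
G(C) = 982 + C (G(C) = -4 + ((986 + C) + (C - C)) = -4 + ((986 + C) + 0) = -4 + (986 + C) = 982 + C)
G(P)/(1/(W(V(-50), -2854) + 4034620)) = (982 - 2577/2740)/(1/(2525 + 4034620)) = 2688103/(2740*(1/4037145)) = (2688103/2740)*4037145 = 2170452317187/548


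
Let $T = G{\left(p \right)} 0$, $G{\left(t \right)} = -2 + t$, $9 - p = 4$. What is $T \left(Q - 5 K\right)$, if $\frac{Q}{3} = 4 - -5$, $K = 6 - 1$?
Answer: $0$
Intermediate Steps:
$K = 5$ ($K = 6 - 1 = 5$)
$p = 5$ ($p = 9 - 4 = 5$)
$Q = 27$ ($Q = 3 \left(4 - -5\right) = 3 \left(4 + 5\right) = 3 \cdot 9 = 27$)
$T = 0$ ($T = \left(-2 + 5\right) 0 = 3 \cdot 0 = 0$)
$T \left(Q - 5 K\right) = 0 \left(27 - 25\right) = 0 \cdot 2 = 0$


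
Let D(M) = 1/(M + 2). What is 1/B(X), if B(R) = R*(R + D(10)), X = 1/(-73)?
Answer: -63948/61 ≈ -1048.3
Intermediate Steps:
X = -1/73 ≈ -0.013699
D(M) = 1/(2 + M)
B(R) = R*(1/12 + R) (B(R) = R*(R + 1/(2 + 10)) = R*(R + 1/12) = R*(1/12 + R))
1/B(X) = 1/(-(1/12 - 1/73)/73) = 1/(-1/73*61/876) = 1/(-61/63948) = -63948/61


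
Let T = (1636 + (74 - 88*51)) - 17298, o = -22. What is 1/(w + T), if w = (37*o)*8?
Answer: -1/26588 ≈ -3.7611e-5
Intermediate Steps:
w = -6512 (w = (37*(-22))*8 = -814*8 = -6512)
T = -20076 (T = (1636 + (74 - 4488)) - 17298 = (1636 - 4414) - 17298 = -2778 - 17298 = -20076)
1/(w + T) = 1/(-6512 - 20076) = 1/(-26588) = -1/26588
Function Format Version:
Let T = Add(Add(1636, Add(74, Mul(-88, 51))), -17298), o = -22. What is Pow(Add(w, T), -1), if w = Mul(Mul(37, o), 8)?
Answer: Rational(-1, 26588) ≈ -3.7611e-5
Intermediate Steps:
w = -6512 (w = Mul(Mul(37, -22), 8) = Mul(-814, 8) = -6512)
T = -20076 (T = Add(Add(1636, Add(74, -4488)), -17298) = Add(Add(1636, -4414), -17298) = Add(-2778, -17298) = -20076)
Pow(Add(w, T), -1) = Pow(Add(-6512, -20076), -1) = Pow(-26588, -1) = Rational(-1, 26588)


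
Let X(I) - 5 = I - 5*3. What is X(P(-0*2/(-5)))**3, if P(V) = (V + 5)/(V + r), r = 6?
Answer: -166375/216 ≈ -770.25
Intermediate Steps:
P(V) = (5 + V)/(6 + V) (P(V) = (V + 5)/(V + 6) = (5 + V)/(6 + V))
X(I) = -10 + I (X(I) = 5 + (I - 5*3) = 5 + (I - 15) = 5 + (-15 + I) = -10 + I)
X(P(-0*2/(-5)))**3 = (-10 + (5 - 0*2/(-5))/(6 - 0*2/(-5)))**3 = (-10 + (5 - 1*0*(-1/5))/(6 - 1*0*(-1/5)))**3 = (-10 + (5 + 0*(-1/5))/(6 + 0*(-1/5)))**3 = (-10 + (5 + 0)/(6 + 0))**3 = (-10 + 5/6)**3 = (-55/6)**3 = -166375/216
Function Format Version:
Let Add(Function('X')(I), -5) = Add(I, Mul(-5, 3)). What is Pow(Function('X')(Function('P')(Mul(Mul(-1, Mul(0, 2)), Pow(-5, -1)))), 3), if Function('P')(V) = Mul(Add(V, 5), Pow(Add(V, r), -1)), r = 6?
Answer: Rational(-166375, 216) ≈ -770.25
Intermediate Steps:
Function('P')(V) = Mul(Pow(Add(6, V), -1), Add(5, V)) (Function('P')(V) = Mul(Add(V, 5), Pow(Add(V, 6), -1)) = Mul(Add(5, V), Pow(Add(6, V), -1)) = Mul(Pow(Add(6, V), -1), Add(5, V)))
Function('X')(I) = Add(-10, I) (Function('X')(I) = Add(5, Add(I, Mul(-5, 3))) = Add(5, Add(I, -15)) = Add(5, Add(-15, I)) = Add(-10, I))
Pow(Function('X')(Function('P')(Mul(Mul(-1, Mul(0, 2)), Pow(-5, -1)))), 3) = Pow(Add(-10, Mul(Pow(Add(6, Mul(Mul(-1, Mul(0, 2)), Pow(-5, -1))), -1), Add(5, Mul(Mul(-1, Mul(0, 2)), Pow(-5, -1))))), 3) = Pow(Add(-10, Mul(Pow(Add(6, Mul(Mul(-1, 0), Rational(-1, 5))), -1), Add(5, Mul(Mul(-1, 0), Rational(-1, 5))))), 3) = Pow(Add(-10, Mul(Pow(Add(6, Mul(0, Rational(-1, 5))), -1), Add(5, Mul(0, Rational(-1, 5))))), 3) = Pow(Add(-10, Mul(Pow(Add(6, 0), -1), Add(5, 0))), 3) = Pow(Add(-10, Mul(Pow(6, -1), 5)), 3) = Pow(Add(-10, Mul(Rational(1, 6), 5)), 3) = Pow(Add(-10, Rational(5, 6)), 3) = Pow(Rational(-55, 6), 3) = Rational(-166375, 216)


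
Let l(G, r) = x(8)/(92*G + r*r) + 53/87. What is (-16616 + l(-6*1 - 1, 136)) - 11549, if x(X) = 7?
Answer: -43742790695/1553124 ≈ -28164.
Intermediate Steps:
l(G, r) = 53/87 + 7/(r² + 92*G) (l(G, r) = 7/(92*G + r*r) + 53/87 = 7/(92*G + r²) + 53*(1/87) = 7/(r² + 92*G) + 53/87 = 53/87 + 7/(r² + 92*G))
(-16616 + l(-6*1 - 1, 136)) - 11549 = (-16616 + (609 + 53*136² + 4876*(-6*1 - 1))/(87*(136² + 92*(-6*1 - 1)))) - 11549 = (-16616 + (609 + 53*18496 + 4876*(-6 - 1))/(87*(18496 + 92*(-6 - 1)))) - 11549 = (-16616 + (609 + 980288 + 4876*(-7))/(87*(18496 + 92*(-7)))) - 11549 = (-16616 + (609 + 980288 - 34132)/(87*(18496 - 644))) - 11549 = (-16616 + (1/87)*946765/17852) - 11549 = (-16616 + (1/87)*(1/17852)*946765) - 11549 = (-16616 + 946765/1553124) - 11549 = -25805761619/1553124 - 11549 = -43742790695/1553124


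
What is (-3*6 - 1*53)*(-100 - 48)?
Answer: 10508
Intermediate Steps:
(-3*6 - 1*53)*(-100 - 48) = (-18 - 53)*(-148) = -71*(-148) = 10508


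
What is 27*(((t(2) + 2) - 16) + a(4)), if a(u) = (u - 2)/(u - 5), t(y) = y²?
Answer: -324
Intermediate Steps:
a(u) = (-2 + u)/(-5 + u)
27*(((t(2) + 2) - 16) + a(4)) = 27*(((2² + 2) - 16) + (-2 + 4)/(-5 + 4)) = 27*(((4 + 2) - 16) + 2/(-1)) = 27*((6 - 16) - 1*2) = 27*(-10 - 2) = 27*(-12) = -324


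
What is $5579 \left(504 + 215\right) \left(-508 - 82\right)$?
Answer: $-2366667590$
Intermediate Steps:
$5579 \left(504 + 215\right) \left(-508 - 82\right) = 5579 \cdot 719 \left(-590\right) = 5579 \left(-424210\right) = -2366667590$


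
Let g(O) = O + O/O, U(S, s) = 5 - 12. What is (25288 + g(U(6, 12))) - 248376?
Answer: -223094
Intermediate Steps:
U(S, s) = -7
g(O) = 1 + O (g(O) = O + 1 = 1 + O)
(25288 + g(U(6, 12))) - 248376 = (25288 + (1 - 7)) - 248376 = (25288 - 6) - 248376 = 25282 - 248376 = -223094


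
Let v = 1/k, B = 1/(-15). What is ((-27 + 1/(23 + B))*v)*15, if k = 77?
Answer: -12645/2408 ≈ -5.2512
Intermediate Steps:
B = -1/15 ≈ -0.066667
v = 1/77 ≈ 0.012987
((-27 + 1/(23 + B))*v)*15 = ((-27 + 1/(23 - 1/15))*(1/77))*15 = ((-27 + 1/(344/15))*(1/77))*15 = ((-27 + 15/344)*(1/77))*15 = -9273/344*1/77*15 = -843/2408*15 = -12645/2408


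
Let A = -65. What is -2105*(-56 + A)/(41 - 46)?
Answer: -50941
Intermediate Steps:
-2105*(-56 + A)/(41 - 46) = -2105*(-56 - 65)/(41 - 46) = -(-254705)/(-5) = -(-254705)*(-1)/5 = -2105*121/5 = -50941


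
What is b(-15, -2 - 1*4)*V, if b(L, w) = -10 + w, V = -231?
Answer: 3696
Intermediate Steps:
b(-15, -2 - 1*4)*V = (-10 + (-2 - 1*4))*(-231) = (-10 + (-2 - 4))*(-231) = (-10 - 6)*(-231) = -16*(-231) = 3696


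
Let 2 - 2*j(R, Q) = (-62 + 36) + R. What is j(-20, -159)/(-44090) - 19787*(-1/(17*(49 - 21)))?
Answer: 436198703/10493420 ≈ 41.569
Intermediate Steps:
j(R, Q) = 14 - R/2 (j(R, Q) = 1 - ((-62 + 36) + R)/2 = 1 - (-26 + R)/2 = 1 + (13 - R/2) = 14 - R/2)
j(-20, -159)/(-44090) - 19787*(-1/(17*(49 - 21))) = (14 - ½*(-20))/(-44090) - 19787*(-1/(17*(49 - 21))) = (14 + 10)*(-1/44090) - 19787/((-17*28)) = 24*(-1/44090) - 19787/(-476) = -12/22045 - 19787*(-1/476) = -12/22045 + 19787/476 = 436198703/10493420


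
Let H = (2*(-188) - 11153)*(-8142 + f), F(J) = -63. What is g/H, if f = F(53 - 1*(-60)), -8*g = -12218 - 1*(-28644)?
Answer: -8213/378381780 ≈ -2.1706e-5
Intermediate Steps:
g = -8213/4 (g = -(-12218 - 1*(-28644))/8 = -(-12218 + 28644)/8 = -⅛*16426 = -8213/4 ≈ -2053.3)
f = -63
H = 94595445 (H = (2*(-188) - 11153)*(-8142 - 63) = (-376 - 11153)*(-8205) = -11529*(-8205) = 94595445)
g/H = -8213/4/94595445 = -8213/4*1/94595445 = -8213/378381780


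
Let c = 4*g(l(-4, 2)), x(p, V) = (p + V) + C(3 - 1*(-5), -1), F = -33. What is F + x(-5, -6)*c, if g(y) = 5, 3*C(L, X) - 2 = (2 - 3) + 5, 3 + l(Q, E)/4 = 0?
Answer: -213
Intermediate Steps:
l(Q, E) = -12 (l(Q, E) = -12 + 4*0 = -12 + 0 = -12)
C(L, X) = 2 (C(L, X) = 2/3 + ((2 - 3) + 5)/3 = 2/3 + (-1 + 5)/3 = 2/3 + (1/3)*4 = 2/3 + 4/3 = 2)
x(p, V) = 2 + V + p (x(p, V) = (p + V) + 2 = (V + p) + 2 = 2 + V + p)
c = 20 (c = 4*5 = 20)
F + x(-5, -6)*c = -33 + (2 - 6 - 5)*20 = -33 - 9*20 = -33 - 180 = -213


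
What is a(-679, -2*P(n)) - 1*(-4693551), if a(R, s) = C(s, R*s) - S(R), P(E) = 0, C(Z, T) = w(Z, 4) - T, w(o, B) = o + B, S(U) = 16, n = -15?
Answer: 4693539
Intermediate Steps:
w(o, B) = B + o
C(Z, T) = 4 + Z - T (C(Z, T) = (4 + Z) - T = 4 + Z - T)
a(R, s) = -12 + s - R*s (a(R, s) = (4 + s - R*s) - 1*16 = (4 + s - R*s) - 16 = -12 + s - R*s)
a(-679, -2*P(n)) - 1*(-4693551) = (-12 - 2*0 - 1*(-679)*(-2*0)) - 1*(-4693551) = (-12 + 0 - 1*(-679)*0) + 4693551 = (-12 + 0 + 0) + 4693551 = -12 + 4693551 = 4693539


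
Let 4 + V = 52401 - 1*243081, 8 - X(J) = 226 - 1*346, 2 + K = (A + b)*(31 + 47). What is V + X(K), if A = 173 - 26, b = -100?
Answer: -190556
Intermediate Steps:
A = 147
K = 3664 (K = -2 + (147 - 100)*(31 + 47) = -2 + 47*78 = -2 + 3666 = 3664)
X(J) = 128 (X(J) = 8 - (226 - 1*346) = 8 - (226 - 346) = 8 - 1*(-120) = 8 + 120 = 128)
V = -190684 (V = -4 + (52401 - 1*243081) = -4 + (52401 - 243081) = -4 - 190680 = -190684)
V + X(K) = -190684 + 128 = -190556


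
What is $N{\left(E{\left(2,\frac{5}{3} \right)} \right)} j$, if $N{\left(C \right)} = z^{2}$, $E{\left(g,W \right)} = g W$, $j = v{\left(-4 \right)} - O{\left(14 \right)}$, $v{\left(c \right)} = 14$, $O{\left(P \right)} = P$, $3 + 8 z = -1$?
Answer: $0$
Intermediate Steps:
$z = - \frac{1}{2}$ ($z = - \frac{3}{8} + \frac{1}{8} \left(-1\right) = - \frac{3}{8} - \frac{1}{8} = - \frac{1}{2} \approx -0.5$)
$j = 0$ ($j = 14 - 14 = 0$)
$E{\left(g,W \right)} = W g$
$N{\left(C \right)} = \frac{1}{4}$ ($N{\left(C \right)} = \left(- \frac{1}{2}\right)^{2} = \frac{1}{4}$)
$N{\left(E{\left(2,\frac{5}{3} \right)} \right)} j = \frac{1}{4} \cdot 0 = 0$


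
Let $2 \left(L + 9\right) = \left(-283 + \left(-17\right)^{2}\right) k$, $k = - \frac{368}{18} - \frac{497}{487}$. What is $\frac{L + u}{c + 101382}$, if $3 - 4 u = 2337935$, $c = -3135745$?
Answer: $\frac{854036893}{4433204343} \approx 0.19265$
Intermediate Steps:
$u = -584483$ ($u = \frac{3}{4} - \frac{2337935}{4} = -584483$)
$k = - \frac{94081}{4383}$ ($k = \left(-368\right) \frac{1}{18} - \frac{497}{487} = - \frac{184}{9} - \frac{497}{487} = - \frac{94081}{4383} \approx -21.465$)
$L = - \frac{107230}{1461}$ ($L = -9 + \frac{\left(-283 + \left(-17\right)^{2}\right) \left(- \frac{94081}{4383}\right)}{2} = -9 + \frac{\left(-283 + 289\right) \left(- \frac{94081}{4383}\right)}{2} = -9 + \frac{6 \left(- \frac{94081}{4383}\right)}{2} = -9 + \frac{1}{2} \left(- \frac{188162}{1461}\right) = -9 - \frac{94081}{1461} = - \frac{107230}{1461} \approx -73.395$)
$\frac{L + u}{c + 101382} = \frac{- \frac{107230}{1461} - 584483}{-3135745 + 101382} = - \frac{854036893}{1461 \left(-3034363\right)} = \left(- \frac{854036893}{1461}\right) \left(- \frac{1}{3034363}\right) = \frac{854036893}{4433204343}$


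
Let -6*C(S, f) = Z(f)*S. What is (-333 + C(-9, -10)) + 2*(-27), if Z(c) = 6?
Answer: -378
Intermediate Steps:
C(S, f) = -S
(-333 + C(-9, -10)) + 2*(-27) = (-333 - 1*(-9)) + 2*(-27) = (-333 + 9) - 54 = -324 - 54 = -378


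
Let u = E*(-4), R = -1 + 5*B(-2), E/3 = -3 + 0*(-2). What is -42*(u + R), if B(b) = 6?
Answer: -2730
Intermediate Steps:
E = -9 (E = 3*(-3 + 0*(-2)) = 3*(-3 + 0) = 3*(-3) = -9)
R = 29 (R = -1 + 5*6 = -1 + 30 = 29)
u = 36 (u = -9*(-4) = 36)
-42*(u + R) = -42*(36 + 29) = -42*65 = -2730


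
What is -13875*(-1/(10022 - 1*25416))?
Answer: -13875/15394 ≈ -0.90133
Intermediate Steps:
-13875*(-1/(10022 - 1*25416)) = -13875*(-1/(10022 - 25416)) = -13875/((-1*(-15394))) = -13875/15394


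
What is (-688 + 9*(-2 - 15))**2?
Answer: 707281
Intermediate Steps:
(-688 + 9*(-2 - 15))**2 = (-688 + 9*(-17))**2 = (-688 - 153)**2 = (-841)**2 = 707281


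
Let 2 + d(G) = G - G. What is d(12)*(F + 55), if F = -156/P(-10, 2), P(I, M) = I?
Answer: -706/5 ≈ -141.20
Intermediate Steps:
d(G) = -2 (d(G) = -2 + (G - G) = -2 + 0 = -2)
F = 78/5 (F = -156/(-10) = -156*(-1/10) = 78/5 ≈ 15.600)
d(12)*(F + 55) = -2*(78/5 + 55) = -2*353/5 = -706/5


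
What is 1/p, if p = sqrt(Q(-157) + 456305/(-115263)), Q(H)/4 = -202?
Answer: -9*I*sqrt(133176875207)/93588809 ≈ -0.035094*I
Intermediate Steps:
Q(H) = -808 (Q(H) = 4*(-202) = -808)
p = I*sqrt(133176875207)/12807 (p = sqrt(-808 + 456305/(-115263)) = sqrt(-808 + 456305*(-1/115263)) = sqrt(-808 - 456305/115263) = sqrt(-93588809/115263) = I*sqrt(133176875207)/12807 ≈ 28.495*I)
1/p = 1/(I*sqrt(133176875207)/12807) = -9*I*sqrt(133176875207)/93588809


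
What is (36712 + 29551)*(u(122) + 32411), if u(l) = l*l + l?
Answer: 3141992671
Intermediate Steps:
u(l) = l + l² (u(l) = l² + l = l + l²)
(36712 + 29551)*(u(122) + 32411) = (36712 + 29551)*(122*(1 + 122) + 32411) = 66263*(122*123 + 32411) = 66263*(15006 + 32411) = 66263*47417 = 3141992671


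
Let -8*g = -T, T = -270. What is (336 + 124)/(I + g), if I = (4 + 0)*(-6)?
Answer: -1840/231 ≈ -7.9654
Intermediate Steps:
g = -135/4 (g = -(-1)*(-270)/8 = -⅛*270 = -135/4 ≈ -33.750)
I = -24 (I = 4*(-6) = -24)
(336 + 124)/(I + g) = (336 + 124)/(-24 - 135/4) = 460/(-231/4) = 460*(-4/231) = -1840/231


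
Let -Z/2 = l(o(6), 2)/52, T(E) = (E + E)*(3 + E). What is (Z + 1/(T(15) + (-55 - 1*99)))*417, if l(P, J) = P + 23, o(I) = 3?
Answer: -160545/386 ≈ -415.92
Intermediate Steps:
T(E) = 2*E*(3 + E) (T(E) = (2*E)*(3 + E) = 2*E*(3 + E))
l(P, J) = 23 + P
Z = -1 (Z = -2*(23 + 3)/52 = -52/52 = -2*1/2 = -1)
(Z + 1/(T(15) + (-55 - 1*99)))*417 = (-1 + 1/(2*15*(3 + 15) + (-55 - 1*99)))*417 = (-1 + 1/(2*15*18 + (-55 - 99)))*417 = (-1 + 1/(540 - 154))*417 = (-1 + 1/386)*417 = -385/386*417 = -160545/386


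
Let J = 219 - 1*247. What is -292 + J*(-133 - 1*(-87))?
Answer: 996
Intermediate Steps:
J = -28 (J = 219 - 247 = -28)
-292 + J*(-133 - 1*(-87)) = -292 - 28*(-133 - 1*(-87)) = -292 - 28*(-133 + 87) = -292 - 28*(-46) = -292 + 1288 = 996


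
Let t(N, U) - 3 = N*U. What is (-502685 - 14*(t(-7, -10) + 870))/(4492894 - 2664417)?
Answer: -515887/1828477 ≈ -0.28214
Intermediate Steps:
t(N, U) = 3 + N*U
(-502685 - 14*(t(-7, -10) + 870))/(4492894 - 2664417) = (-502685 - 14*((3 - 7*(-10)) + 870))/(4492894 - 2664417) = (-502685 - 14*((3 + 70) + 870))/1828477 = (-502685 - 14*(73 + 870))*(1/1828477) = (-502685 - 14*943)*(1/1828477) = (-502685 - 13202)*(1/1828477) = -515887*1/1828477 = -515887/1828477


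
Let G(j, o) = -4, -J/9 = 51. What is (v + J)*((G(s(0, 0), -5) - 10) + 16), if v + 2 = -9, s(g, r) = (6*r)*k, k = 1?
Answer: -940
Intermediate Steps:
J = -459 (J = -9*51 = -459)
s(g, r) = 6*r (s(g, r) = (6*r)*1 = 6*r)
v = -11 (v = -2 - 9 = -11)
(v + J)*((G(s(0, 0), -5) - 10) + 16) = (-11 - 459)*((-4 - 10) + 16) = -470*(-14 + 16) = -470*2 = -940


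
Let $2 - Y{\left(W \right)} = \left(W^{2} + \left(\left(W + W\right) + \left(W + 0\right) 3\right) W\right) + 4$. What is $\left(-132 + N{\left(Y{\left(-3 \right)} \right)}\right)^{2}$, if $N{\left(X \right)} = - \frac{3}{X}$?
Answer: $\frac{54597321}{3136} \approx 17410.0$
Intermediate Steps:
$Y{\left(W \right)} = -2 - 6 W^{2}$ ($Y{\left(W \right)} = 2 - \left(\left(W^{2} + \left(\left(W + W\right) + \left(W + 0\right) 3\right) W\right) + 4\right) = 2 - \left(\left(W^{2} + \left(2 W + W 3\right) W\right) + 4\right) = 2 - \left(\left(W^{2} + \left(2 W + 3 W\right) W\right) + 4\right) = 2 - \left(\left(W^{2} + 5 W W\right) + 4\right) = 2 - \left(\left(W^{2} + 5 W^{2}\right) + 4\right) = 2 - \left(6 W^{2} + 4\right) = 2 - \left(4 + 6 W^{2}\right) = -2 - 6 W^{2}$)
$\left(-132 + N{\left(Y{\left(-3 \right)} \right)}\right)^{2} = \left(-132 - \frac{3}{-2 - 6 \left(-3\right)^{2}}\right)^{2} = \left(-132 - \frac{3}{-2 - 54}\right)^{2} = \left(-132 - \frac{3}{-56}\right)^{2} = \left(-132 - - \frac{3}{56}\right)^{2} = \left(-132 + \frac{3}{56}\right)^{2} = \left(- \frac{7389}{56}\right)^{2} = \frac{54597321}{3136}$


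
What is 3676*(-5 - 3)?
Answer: -29408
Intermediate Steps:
3676*(-5 - 3) = 3676*(-8) = -29408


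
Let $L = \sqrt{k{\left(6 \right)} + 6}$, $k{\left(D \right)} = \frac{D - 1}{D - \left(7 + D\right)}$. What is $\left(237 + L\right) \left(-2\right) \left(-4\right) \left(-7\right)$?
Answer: $-13272 - 8 \sqrt{259} \approx -13401.0$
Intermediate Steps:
$k{\left(D \right)} = \frac{1}{7} - \frac{D}{7}$ ($k{\left(D \right)} = \frac{-1 + D}{-7} = \left(-1 + D\right) \left(- \frac{1}{7}\right) = \frac{1}{7} - \frac{D}{7}$)
$L = \frac{\sqrt{259}}{7}$ ($L = \sqrt{\left(\frac{1}{7} - \frac{6}{7}\right) + 6} = \sqrt{- \frac{5}{7} + 6} = \sqrt{\frac{37}{7}} = \frac{\sqrt{259}}{7} \approx 2.2991$)
$\left(237 + L\right) \left(-2\right) \left(-4\right) \left(-7\right) = \left(237 + \frac{\sqrt{259}}{7}\right) \left(-2\right) \left(-4\right) \left(-7\right) = \left(237 + \frac{\sqrt{259}}{7}\right) 8 \left(-7\right) = \left(237 + \frac{\sqrt{259}}{7}\right) \left(-56\right) = -13272 - 8 \sqrt{259}$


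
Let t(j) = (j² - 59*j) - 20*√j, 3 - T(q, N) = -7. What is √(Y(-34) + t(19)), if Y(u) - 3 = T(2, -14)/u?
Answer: √(-218858 - 5780*√19)/17 ≈ 29.06*I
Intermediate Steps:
T(q, N) = 10 (T(q, N) = 3 - 1*(-7) = 3 + 7 = 10)
Y(u) = 3 + 10/u
t(j) = j² - 59*j - 20*√j
√(Y(-34) + t(19)) = √((3 + 10/(-34)) + (19² - 59*19 - 20*√19)) = √((3 + 10*(-1/34)) + (361 - 1121 - 20*√19)) = √((3 - 5/17) + (-760 - 20*√19)) = √(46/17 + (-760 - 20*√19)) = √(-12874/17 - 20*√19)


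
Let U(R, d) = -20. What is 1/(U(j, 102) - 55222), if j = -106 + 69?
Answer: -1/55242 ≈ -1.8102e-5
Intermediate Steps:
j = -37
1/(U(j, 102) - 55222) = 1/(-20 - 55222) = 1/(-55242) = -1/55242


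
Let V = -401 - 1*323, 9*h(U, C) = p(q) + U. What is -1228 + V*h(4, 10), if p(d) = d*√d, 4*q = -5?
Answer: -13948/9 + 905*I*√5/18 ≈ -1549.8 + 112.42*I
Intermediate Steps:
q = -5/4 (q = (¼)*(-5) = -5/4 ≈ -1.2500)
p(d) = d^(3/2)
h(U, C) = U/9 - 5*I*√5/72 (h(U, C) = ((-5/4)^(3/2) + U)/9 = (-5*I*√5/8 + U)/9 = (U - 5*I*√5/8)/9 = U/9 - 5*I*√5/72)
V = -724 (V = -401 - 323 = -724)
-1228 + V*h(4, 10) = -1228 - 724*((⅑)*4 - 5*I*√5/72) = -1228 - 724*(4/9 - 5*I*√5/72) = -1228 + (-2896/9 + 905*I*√5/18) = -13948/9 + 905*I*√5/18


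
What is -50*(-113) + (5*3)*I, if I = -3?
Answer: 5605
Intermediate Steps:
-50*(-113) + (5*3)*I = -50*(-113) + (5*3)*(-3) = 5650 + 15*(-3) = 5650 - 45 = 5605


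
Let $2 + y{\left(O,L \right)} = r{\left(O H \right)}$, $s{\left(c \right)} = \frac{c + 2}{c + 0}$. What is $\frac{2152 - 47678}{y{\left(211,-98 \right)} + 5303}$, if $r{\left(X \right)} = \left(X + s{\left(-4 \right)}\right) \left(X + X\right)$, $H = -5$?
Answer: $- \frac{22763}{1115148} \approx -0.020413$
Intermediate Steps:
$s{\left(c \right)} = \frac{2 + c}{c}$
$r{\left(X \right)} = 2 X \left(\frac{1}{2} + X\right)$ ($r{\left(X \right)} = \left(X + \frac{2 - 4}{-4}\right) \left(X + X\right) = \left(X - - \frac{1}{2}\right) 2 X = \left(X + \frac{1}{2}\right) 2 X = \left(\frac{1}{2} + X\right) 2 X = 2 X \left(\frac{1}{2} + X\right)$)
$y{\left(O,L \right)} = -2 - 5 O \left(1 - 10 O\right)$ ($y{\left(O,L \right)} = -2 + O \left(-5\right) \left(1 + 2 O \left(-5\right)\right) = -2 + - 5 O \left(1 + 2 \left(- 5 O\right)\right) = -2 + - 5 O \left(1 - 10 O\right) = -2 - 5 O \left(1 - 10 O\right)$)
$\frac{2152 - 47678}{y{\left(211,-98 \right)} + 5303} = \frac{2152 - 47678}{\left(-2 + 5 \cdot 211 \left(-1 + 10 \cdot 211\right)\right) + 5303} = - \frac{45526}{\left(-2 + 5 \cdot 211 \left(-1 + 2110\right)\right) + 5303} = - \frac{45526}{\left(-2 + 5 \cdot 211 \cdot 2109\right) + 5303} = - \frac{45526}{\left(-2 + 2224995\right) + 5303} = - \frac{45526}{2224993 + 5303} = - \frac{45526}{2230296} = \left(-45526\right) \frac{1}{2230296} = - \frac{22763}{1115148}$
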